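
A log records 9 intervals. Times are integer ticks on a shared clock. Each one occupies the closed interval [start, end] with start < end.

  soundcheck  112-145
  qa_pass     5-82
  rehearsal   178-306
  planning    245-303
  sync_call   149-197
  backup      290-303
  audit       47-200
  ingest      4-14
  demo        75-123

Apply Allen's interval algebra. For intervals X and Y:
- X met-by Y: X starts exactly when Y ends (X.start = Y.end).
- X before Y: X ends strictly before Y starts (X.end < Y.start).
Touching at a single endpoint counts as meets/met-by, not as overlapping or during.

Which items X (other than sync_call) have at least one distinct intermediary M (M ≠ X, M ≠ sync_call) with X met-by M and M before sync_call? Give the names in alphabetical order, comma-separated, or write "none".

Target sync_call = [149, 197].
Intermediaries M with M before sync_call: demo, ingest, qa_pass, soundcheck.
Via demo — items with X met-by demo: none.
Via ingest — items with X met-by ingest: none.
Via qa_pass — items with X met-by qa_pass: none.
Via soundcheck — items with X met-by soundcheck: none.
Union: none.

none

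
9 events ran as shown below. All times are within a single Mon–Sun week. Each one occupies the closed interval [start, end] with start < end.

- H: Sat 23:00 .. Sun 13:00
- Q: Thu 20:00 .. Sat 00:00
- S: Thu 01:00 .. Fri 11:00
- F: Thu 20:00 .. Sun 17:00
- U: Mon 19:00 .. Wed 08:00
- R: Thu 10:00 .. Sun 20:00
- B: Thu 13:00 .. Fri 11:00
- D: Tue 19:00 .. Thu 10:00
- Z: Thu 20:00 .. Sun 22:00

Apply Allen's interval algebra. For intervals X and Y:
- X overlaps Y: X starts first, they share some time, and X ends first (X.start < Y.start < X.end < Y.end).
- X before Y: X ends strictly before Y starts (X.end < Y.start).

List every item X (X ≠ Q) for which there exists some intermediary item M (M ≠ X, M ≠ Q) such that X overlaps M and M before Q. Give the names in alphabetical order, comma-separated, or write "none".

Target Q = [Thu 20:00, Sat 00:00].
Intermediaries M with M before Q: D, U.
Via D — items with X overlaps D: U.
Via U — items with X overlaps U: none.
Union: U.

U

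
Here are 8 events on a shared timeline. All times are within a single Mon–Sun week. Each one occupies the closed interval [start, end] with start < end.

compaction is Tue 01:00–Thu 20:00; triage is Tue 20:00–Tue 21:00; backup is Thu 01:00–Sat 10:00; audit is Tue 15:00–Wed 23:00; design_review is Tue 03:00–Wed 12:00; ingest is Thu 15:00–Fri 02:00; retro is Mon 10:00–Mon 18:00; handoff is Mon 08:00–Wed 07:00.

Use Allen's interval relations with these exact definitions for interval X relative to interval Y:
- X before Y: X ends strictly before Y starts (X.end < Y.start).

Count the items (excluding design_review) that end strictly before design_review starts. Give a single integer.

1

Target design_review = [Tue 03:00, Wed 12:00].
audit [Tue 15:00, Wed 23:00] → overlapped-by → no.
backup [Thu 01:00, Sat 10:00] → after → no.
compaction [Tue 01:00, Thu 20:00] → contains → no.
handoff [Mon 08:00, Wed 07:00] → overlaps → no.
ingest [Thu 15:00, Fri 02:00] → after → no.
retro [Mon 10:00, Mon 18:00] → before → counts.
triage [Tue 20:00, Tue 21:00] → during → no.
Total: 1.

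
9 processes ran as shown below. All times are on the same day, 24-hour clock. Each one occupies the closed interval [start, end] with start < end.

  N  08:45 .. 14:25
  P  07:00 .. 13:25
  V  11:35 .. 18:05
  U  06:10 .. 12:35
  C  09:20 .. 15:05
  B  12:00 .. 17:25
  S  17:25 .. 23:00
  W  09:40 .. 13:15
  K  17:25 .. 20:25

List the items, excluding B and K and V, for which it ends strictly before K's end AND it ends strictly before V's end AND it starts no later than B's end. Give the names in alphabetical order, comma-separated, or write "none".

C, N, P, U, W

Conditions: its end is strictly before K's end (X.end < 20:25) AND its end is strictly before V's end (X.end < 18:05) AND its start is no later than B's end (X.start <= 17:25).
C: end 15:05 < 20:25? ✓; end 15:05 < 18:05? ✓; start 09:20 <= 17:25? ✓ → yes.
N: end 14:25 < 20:25? ✓; end 14:25 < 18:05? ✓; start 08:45 <= 17:25? ✓ → yes.
P: end 13:25 < 20:25? ✓; end 13:25 < 18:05? ✓; start 07:00 <= 17:25? ✓ → yes.
S: end 23:00 < 20:25? ✗; end 23:00 < 18:05? ✗; start 17:25 <= 17:25? ✓ → no.
U: end 12:35 < 20:25? ✓; end 12:35 < 18:05? ✓; start 06:10 <= 17:25? ✓ → yes.
W: end 13:15 < 20:25? ✓; end 13:15 < 18:05? ✓; start 09:40 <= 17:25? ✓ → yes.
Result: C, N, P, U, W.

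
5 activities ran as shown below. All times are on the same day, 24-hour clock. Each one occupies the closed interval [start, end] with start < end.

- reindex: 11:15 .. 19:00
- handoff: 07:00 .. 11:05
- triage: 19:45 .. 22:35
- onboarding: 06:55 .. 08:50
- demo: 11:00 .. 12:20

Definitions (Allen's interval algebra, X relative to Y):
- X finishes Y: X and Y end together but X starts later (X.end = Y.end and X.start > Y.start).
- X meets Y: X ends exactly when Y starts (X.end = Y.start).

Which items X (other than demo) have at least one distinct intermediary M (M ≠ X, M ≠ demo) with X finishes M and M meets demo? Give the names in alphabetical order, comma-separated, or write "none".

Target demo = [11:00, 12:20].
Intermediaries M with M meets demo: none.
Union: none.

none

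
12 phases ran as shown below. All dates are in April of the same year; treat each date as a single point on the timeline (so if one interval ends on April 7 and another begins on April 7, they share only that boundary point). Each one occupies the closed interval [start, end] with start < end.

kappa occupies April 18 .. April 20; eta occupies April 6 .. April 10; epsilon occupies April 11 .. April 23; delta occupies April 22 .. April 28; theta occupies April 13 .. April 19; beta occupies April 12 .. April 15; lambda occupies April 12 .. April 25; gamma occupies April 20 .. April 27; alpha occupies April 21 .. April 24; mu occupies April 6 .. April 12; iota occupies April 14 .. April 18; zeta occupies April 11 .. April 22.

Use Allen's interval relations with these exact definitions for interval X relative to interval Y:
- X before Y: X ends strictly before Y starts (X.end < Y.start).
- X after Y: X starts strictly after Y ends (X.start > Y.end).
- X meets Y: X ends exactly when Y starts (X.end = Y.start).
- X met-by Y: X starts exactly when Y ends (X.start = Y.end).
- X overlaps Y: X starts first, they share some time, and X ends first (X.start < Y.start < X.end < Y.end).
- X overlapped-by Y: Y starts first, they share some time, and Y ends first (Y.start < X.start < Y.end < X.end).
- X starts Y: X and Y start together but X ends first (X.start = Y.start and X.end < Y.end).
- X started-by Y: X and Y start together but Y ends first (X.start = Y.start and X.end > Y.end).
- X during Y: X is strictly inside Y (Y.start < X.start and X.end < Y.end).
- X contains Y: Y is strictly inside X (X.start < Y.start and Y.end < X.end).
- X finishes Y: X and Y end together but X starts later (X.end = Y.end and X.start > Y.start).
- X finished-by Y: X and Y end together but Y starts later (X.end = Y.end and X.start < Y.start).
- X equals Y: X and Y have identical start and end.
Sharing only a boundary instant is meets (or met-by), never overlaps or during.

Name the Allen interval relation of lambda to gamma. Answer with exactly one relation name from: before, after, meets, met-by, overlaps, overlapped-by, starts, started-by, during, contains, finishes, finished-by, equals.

overlaps

lambda = [April 12, April 25]; gamma = [April 20, April 27].
Compare endpoints: lambda.start < gamma.start, lambda.start < gamma.end, lambda.end > gamma.start, lambda.end < gamma.end.
That pattern is 'overlaps'.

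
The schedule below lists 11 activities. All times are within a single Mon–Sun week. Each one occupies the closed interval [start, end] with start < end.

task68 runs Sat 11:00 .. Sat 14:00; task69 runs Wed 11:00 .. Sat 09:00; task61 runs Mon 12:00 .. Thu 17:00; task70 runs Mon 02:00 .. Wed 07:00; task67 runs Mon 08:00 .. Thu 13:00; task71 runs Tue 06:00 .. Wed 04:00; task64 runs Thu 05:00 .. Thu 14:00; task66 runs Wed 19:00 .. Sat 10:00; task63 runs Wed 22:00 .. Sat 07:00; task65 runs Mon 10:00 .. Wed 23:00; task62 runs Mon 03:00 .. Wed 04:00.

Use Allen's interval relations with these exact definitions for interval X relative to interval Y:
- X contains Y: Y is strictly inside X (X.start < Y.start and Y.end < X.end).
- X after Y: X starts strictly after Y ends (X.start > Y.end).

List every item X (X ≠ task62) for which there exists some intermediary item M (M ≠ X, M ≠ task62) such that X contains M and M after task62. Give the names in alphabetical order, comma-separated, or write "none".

task61, task63, task66, task69

Target task62 = [Mon 03:00, Wed 04:00].
Intermediaries M with M after task62: task63, task64, task66, task68, task69.
Via task63 — items with X contains task63: task66, task69.
Via task64 — items with X contains task64: task61, task63, task66, task69.
Via task66 — items with X contains task66: none.
Via task68 — items with X contains task68: none.
Via task69 — items with X contains task69: none.
Union: task61, task63, task66, task69.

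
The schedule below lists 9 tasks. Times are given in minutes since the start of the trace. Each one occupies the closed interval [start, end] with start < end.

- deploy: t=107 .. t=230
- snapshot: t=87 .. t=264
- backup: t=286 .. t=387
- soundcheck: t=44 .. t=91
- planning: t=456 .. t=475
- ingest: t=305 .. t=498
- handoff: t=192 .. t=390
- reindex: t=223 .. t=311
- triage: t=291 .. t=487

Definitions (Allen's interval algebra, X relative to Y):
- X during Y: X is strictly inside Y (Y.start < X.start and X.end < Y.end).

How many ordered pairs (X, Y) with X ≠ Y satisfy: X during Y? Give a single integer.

Checking all 72 ordered pairs for relation 'during'; matching pairs in alphabetical order:
(backup, handoff): backup during handoff ✓
(deploy, snapshot): deploy during snapshot ✓
(planning, ingest): planning during ingest ✓
(planning, triage): planning during triage ✓
(reindex, handoff): reindex during handoff ✓
Count: 5.

5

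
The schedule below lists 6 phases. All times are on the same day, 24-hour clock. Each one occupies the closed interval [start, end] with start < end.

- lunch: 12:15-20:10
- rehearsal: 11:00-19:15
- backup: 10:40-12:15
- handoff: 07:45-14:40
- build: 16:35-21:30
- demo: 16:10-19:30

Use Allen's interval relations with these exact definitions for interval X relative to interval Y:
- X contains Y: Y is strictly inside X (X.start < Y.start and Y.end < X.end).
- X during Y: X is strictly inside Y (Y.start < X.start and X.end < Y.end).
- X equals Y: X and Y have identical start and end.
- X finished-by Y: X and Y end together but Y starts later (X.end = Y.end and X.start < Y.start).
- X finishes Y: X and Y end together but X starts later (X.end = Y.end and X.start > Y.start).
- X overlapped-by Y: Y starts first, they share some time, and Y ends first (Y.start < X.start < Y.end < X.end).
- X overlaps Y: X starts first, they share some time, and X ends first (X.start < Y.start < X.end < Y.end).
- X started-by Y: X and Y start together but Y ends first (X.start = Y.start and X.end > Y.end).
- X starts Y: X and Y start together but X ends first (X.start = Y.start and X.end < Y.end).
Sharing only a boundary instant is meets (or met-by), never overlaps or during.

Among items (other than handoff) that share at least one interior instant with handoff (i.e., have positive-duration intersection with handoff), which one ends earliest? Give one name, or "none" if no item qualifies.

Target handoff = [07:45, 14:40].
backup [10:40, 12:15] → during → candidate.
build [16:35, 21:30] → after → excluded.
demo [16:10, 19:30] → after → excluded.
lunch [12:15, 20:10] → overlapped-by → candidate.
rehearsal [11:00, 19:15] → overlapped-by → candidate.
Among candidates, earliest end is 12:15 → backup.

backup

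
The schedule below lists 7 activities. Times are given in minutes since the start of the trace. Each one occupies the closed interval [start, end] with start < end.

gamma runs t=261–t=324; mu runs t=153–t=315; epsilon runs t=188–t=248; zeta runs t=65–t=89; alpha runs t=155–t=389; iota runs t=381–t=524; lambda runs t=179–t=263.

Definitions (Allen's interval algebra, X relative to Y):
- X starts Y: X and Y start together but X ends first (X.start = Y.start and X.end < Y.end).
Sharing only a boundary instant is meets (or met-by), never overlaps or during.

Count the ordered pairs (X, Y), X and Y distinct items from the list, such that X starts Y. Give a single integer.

Checking all 42 ordered pairs for relation 'starts'; matching pairs in alphabetical order:
No pair satisfies it.
Count: 0.

0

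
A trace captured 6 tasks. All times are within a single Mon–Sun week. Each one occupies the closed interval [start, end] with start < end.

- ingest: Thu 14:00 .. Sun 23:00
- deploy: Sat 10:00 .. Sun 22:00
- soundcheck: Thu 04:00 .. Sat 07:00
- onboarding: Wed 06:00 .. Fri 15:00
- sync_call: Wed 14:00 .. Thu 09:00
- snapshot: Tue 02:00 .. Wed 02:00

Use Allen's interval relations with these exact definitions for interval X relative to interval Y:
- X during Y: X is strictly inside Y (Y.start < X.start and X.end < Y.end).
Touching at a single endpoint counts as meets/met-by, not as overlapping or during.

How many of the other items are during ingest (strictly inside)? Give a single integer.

Target ingest = [Thu 14:00, Sun 23:00].
deploy [Sat 10:00, Sun 22:00] → during → counts.
onboarding [Wed 06:00, Fri 15:00] → overlaps → no.
snapshot [Tue 02:00, Wed 02:00] → before → no.
soundcheck [Thu 04:00, Sat 07:00] → overlaps → no.
sync_call [Wed 14:00, Thu 09:00] → before → no.
Total: 1.

1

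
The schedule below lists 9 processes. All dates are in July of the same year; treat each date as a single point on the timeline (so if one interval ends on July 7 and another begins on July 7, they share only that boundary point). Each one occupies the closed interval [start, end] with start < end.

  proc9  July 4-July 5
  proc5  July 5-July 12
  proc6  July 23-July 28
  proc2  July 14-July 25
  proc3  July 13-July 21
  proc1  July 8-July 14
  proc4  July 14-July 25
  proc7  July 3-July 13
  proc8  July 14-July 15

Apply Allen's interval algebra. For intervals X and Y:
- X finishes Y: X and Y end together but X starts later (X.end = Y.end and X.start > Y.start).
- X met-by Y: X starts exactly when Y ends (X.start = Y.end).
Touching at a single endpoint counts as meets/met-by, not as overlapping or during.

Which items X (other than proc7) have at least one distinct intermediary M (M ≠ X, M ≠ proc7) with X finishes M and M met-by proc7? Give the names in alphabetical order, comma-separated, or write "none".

Target proc7 = [July 3, July 13].
Intermediaries M with M met-by proc7: proc3.
Via proc3 — items with X finishes proc3: none.
Union: none.

none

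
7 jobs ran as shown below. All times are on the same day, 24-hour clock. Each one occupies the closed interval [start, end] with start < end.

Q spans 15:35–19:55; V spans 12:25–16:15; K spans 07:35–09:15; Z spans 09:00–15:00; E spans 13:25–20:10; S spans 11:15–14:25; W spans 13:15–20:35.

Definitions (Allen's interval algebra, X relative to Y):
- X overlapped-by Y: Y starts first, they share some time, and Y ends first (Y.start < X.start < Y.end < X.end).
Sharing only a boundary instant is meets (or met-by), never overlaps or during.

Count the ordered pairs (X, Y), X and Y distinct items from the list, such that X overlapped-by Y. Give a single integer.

10

Checking all 42 ordered pairs for relation 'overlapped-by'; matching pairs in alphabetical order:
(E, S): E overlapped-by S ✓
(E, V): E overlapped-by V ✓
(E, Z): E overlapped-by Z ✓
(Q, V): Q overlapped-by V ✓
(V, S): V overlapped-by S ✓
(V, Z): V overlapped-by Z ✓
(W, S): W overlapped-by S ✓
(W, V): W overlapped-by V ✓
(W, Z): W overlapped-by Z ✓
(Z, K): Z overlapped-by K ✓
Count: 10.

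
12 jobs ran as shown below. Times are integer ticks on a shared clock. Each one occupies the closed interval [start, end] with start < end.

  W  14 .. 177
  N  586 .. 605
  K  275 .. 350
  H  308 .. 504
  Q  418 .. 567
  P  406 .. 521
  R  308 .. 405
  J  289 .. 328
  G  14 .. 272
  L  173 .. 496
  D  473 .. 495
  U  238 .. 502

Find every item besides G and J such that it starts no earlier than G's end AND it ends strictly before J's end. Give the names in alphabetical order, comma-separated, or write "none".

none

Conditions: its start is no earlier than G's end (X.start >= 272) AND its end is strictly before J's end (X.end < 328).
D: start 473 >= 272? ✓; end 495 < 328? ✗ → no.
H: start 308 >= 272? ✓; end 504 < 328? ✗ → no.
K: start 275 >= 272? ✓; end 350 < 328? ✗ → no.
L: start 173 >= 272? ✗; end 496 < 328? ✗ → no.
N: start 586 >= 272? ✓; end 605 < 328? ✗ → no.
P: start 406 >= 272? ✓; end 521 < 328? ✗ → no.
Q: start 418 >= 272? ✓; end 567 < 328? ✗ → no.
R: start 308 >= 272? ✓; end 405 < 328? ✗ → no.
U: start 238 >= 272? ✗; end 502 < 328? ✗ → no.
W: start 14 >= 272? ✗; end 177 < 328? ✓ → no.
Result: none.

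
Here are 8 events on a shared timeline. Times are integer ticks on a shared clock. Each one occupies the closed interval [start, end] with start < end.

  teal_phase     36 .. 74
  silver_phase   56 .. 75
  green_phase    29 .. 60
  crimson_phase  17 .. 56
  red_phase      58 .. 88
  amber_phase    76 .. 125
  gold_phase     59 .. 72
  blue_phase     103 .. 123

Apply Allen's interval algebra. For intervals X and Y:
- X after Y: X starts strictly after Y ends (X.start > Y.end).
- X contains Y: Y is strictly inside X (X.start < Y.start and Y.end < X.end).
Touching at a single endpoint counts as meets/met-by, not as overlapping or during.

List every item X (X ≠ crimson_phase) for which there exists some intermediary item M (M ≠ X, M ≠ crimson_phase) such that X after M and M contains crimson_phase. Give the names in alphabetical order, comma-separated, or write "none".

Target crimson_phase = [17, 56].
Intermediaries M with M contains crimson_phase: none.
Union: none.

none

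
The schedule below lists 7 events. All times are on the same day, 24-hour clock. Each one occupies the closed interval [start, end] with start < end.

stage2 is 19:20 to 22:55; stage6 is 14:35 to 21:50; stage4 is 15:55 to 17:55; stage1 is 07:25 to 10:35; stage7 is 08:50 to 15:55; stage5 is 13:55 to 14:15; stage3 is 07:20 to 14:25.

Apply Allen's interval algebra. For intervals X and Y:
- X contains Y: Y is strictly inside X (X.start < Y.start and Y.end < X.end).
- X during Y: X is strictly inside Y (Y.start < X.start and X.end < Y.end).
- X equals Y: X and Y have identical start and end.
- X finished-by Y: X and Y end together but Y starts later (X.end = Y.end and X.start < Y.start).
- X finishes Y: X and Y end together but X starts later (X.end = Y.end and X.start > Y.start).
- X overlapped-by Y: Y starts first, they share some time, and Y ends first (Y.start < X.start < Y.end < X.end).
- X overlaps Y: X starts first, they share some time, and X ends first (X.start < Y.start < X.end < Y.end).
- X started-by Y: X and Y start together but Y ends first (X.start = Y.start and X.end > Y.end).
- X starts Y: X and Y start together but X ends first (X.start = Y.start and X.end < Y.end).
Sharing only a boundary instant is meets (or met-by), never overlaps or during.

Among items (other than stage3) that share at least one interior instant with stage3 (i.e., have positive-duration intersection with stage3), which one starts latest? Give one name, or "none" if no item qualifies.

Target stage3 = [07:20, 14:25].
stage1 [07:25, 10:35] → during → candidate.
stage2 [19:20, 22:55] → after → excluded.
stage4 [15:55, 17:55] → after → excluded.
stage5 [13:55, 14:15] → during → candidate.
stage6 [14:35, 21:50] → after → excluded.
stage7 [08:50, 15:55] → overlapped-by → candidate.
Among candidates, latest start is 13:55 → stage5.

stage5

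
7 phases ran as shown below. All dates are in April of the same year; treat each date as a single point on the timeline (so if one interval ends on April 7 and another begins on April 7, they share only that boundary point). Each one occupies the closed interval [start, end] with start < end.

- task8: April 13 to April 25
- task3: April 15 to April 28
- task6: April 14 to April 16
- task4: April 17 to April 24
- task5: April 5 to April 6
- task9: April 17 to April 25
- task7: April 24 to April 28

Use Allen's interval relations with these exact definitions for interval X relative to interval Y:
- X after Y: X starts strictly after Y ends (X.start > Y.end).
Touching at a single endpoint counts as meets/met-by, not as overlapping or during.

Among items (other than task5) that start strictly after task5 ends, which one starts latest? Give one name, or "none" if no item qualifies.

Target task5 = [April 5, April 6].
task3 [April 15, April 28] → after → candidate.
task4 [April 17, April 24] → after → candidate.
task6 [April 14, April 16] → after → candidate.
task7 [April 24, April 28] → after → candidate.
task8 [April 13, April 25] → after → candidate.
task9 [April 17, April 25] → after → candidate.
Among candidates, latest start is April 24 → task7.

task7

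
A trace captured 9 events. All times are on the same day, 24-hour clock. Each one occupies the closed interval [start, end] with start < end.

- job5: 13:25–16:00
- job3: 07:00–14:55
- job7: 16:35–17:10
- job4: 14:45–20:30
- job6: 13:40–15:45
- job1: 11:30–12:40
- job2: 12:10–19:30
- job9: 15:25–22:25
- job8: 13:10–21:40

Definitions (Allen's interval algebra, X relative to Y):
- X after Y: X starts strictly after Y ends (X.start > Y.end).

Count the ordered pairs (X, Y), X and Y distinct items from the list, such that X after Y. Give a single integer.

Checking all 72 ordered pairs for relation 'after'; matching pairs in alphabetical order:
(job4, job1): job4 after job1 ✓
(job5, job1): job5 after job1 ✓
(job6, job1): job6 after job1 ✓
(job7, job1): job7 after job1 ✓
(job7, job3): job7 after job3 ✓
(job7, job5): job7 after job5 ✓
(job7, job6): job7 after job6 ✓
(job8, job1): job8 after job1 ✓
(job9, job1): job9 after job1 ✓
(job9, job3): job9 after job3 ✓
Count: 10.

10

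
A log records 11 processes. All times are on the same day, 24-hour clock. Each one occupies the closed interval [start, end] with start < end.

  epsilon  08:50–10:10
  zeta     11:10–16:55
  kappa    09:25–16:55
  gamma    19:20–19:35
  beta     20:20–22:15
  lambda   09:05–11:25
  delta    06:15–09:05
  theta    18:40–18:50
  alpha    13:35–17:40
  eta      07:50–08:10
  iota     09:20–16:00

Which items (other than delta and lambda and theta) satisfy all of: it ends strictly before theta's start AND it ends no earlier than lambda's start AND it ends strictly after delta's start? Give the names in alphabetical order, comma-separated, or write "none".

alpha, epsilon, iota, kappa, zeta

Conditions: its end is strictly before theta's start (X.end < 18:40) AND its end is no earlier than lambda's start (X.end >= 09:05) AND its end is strictly after delta's start (X.end > 06:15).
alpha: end 17:40 < 18:40? ✓; end 17:40 >= 09:05? ✓; end 17:40 > 06:15? ✓ → yes.
beta: end 22:15 < 18:40? ✗; end 22:15 >= 09:05? ✓; end 22:15 > 06:15? ✓ → no.
epsilon: end 10:10 < 18:40? ✓; end 10:10 >= 09:05? ✓; end 10:10 > 06:15? ✓ → yes.
eta: end 08:10 < 18:40? ✓; end 08:10 >= 09:05? ✗; end 08:10 > 06:15? ✓ → no.
gamma: end 19:35 < 18:40? ✗; end 19:35 >= 09:05? ✓; end 19:35 > 06:15? ✓ → no.
iota: end 16:00 < 18:40? ✓; end 16:00 >= 09:05? ✓; end 16:00 > 06:15? ✓ → yes.
kappa: end 16:55 < 18:40? ✓; end 16:55 >= 09:05? ✓; end 16:55 > 06:15? ✓ → yes.
zeta: end 16:55 < 18:40? ✓; end 16:55 >= 09:05? ✓; end 16:55 > 06:15? ✓ → yes.
Result: alpha, epsilon, iota, kappa, zeta.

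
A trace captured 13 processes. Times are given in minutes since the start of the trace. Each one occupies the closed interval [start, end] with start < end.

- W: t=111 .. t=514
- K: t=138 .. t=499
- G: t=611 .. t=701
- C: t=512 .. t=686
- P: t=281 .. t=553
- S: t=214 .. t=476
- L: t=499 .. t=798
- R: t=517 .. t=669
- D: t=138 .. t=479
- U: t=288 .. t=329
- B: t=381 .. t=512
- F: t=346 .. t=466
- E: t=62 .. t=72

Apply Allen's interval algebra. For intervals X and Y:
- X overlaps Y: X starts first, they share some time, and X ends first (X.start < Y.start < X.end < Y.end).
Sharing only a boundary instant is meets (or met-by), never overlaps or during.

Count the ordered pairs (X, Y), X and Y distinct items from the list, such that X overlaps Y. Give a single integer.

Checking all 156 ordered pairs for relation 'overlaps'; matching pairs in alphabetical order:
(B, L): B overlaps L ✓
(C, G): C overlaps G ✓
(D, B): D overlaps B ✓
(D, P): D overlaps P ✓
(F, B): F overlaps B ✓
(K, B): K overlaps B ✓
(K, P): K overlaps P ✓
(P, C): P overlaps C ✓
(P, L): P overlaps L ✓
(P, R): P overlaps R ✓
(R, G): R overlaps G ✓
(S, B): S overlaps B ✓
(S, P): S overlaps P ✓
(W, C): W overlaps C ✓
(W, L): W overlaps L ✓
(W, P): W overlaps P ✓
Count: 16.

16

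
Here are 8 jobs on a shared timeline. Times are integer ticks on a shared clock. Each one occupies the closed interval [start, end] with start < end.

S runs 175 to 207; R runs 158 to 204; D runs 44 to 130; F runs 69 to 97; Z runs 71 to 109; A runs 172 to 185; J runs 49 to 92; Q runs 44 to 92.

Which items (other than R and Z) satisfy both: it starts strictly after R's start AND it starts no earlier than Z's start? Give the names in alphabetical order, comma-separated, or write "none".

A, S

Conditions: its start is strictly after R's start (X.start > 158) AND its start is no earlier than Z's start (X.start >= 71).
A: start 172 > 158? ✓; start 172 >= 71? ✓ → yes.
D: start 44 > 158? ✗; start 44 >= 71? ✗ → no.
F: start 69 > 158? ✗; start 69 >= 71? ✗ → no.
J: start 49 > 158? ✗; start 49 >= 71? ✗ → no.
Q: start 44 > 158? ✗; start 44 >= 71? ✗ → no.
S: start 175 > 158? ✓; start 175 >= 71? ✓ → yes.
Result: A, S.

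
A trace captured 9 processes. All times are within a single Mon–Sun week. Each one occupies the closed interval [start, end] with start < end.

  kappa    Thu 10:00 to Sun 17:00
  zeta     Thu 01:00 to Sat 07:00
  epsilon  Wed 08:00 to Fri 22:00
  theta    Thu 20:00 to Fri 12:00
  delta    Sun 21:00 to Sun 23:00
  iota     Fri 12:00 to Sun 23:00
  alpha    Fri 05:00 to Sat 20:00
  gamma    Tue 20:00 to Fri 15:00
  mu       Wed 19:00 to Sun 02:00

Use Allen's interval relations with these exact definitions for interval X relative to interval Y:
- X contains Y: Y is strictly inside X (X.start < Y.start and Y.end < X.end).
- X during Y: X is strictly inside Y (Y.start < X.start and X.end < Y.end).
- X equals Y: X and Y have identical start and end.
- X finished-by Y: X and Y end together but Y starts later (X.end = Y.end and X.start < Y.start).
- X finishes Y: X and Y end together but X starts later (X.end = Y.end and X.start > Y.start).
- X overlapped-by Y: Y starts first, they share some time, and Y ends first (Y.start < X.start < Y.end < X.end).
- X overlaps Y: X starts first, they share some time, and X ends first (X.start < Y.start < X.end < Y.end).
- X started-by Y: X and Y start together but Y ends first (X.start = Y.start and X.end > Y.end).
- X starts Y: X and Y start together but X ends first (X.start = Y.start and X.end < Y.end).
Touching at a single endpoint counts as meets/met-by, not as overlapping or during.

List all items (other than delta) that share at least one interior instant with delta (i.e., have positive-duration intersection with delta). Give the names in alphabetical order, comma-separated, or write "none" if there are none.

iota

Target delta = [Sun 21:00, Sun 23:00].
alpha [Fri 05:00, Sat 20:00] → before → no.
epsilon [Wed 08:00, Fri 22:00] → before → no.
gamma [Tue 20:00, Fri 15:00] → before → no.
iota [Fri 12:00, Sun 23:00] → finished-by → yes.
kappa [Thu 10:00, Sun 17:00] → before → no.
mu [Wed 19:00, Sun 02:00] → before → no.
theta [Thu 20:00, Fri 12:00] → before → no.
zeta [Thu 01:00, Sat 07:00] → before → no.
Result: iota.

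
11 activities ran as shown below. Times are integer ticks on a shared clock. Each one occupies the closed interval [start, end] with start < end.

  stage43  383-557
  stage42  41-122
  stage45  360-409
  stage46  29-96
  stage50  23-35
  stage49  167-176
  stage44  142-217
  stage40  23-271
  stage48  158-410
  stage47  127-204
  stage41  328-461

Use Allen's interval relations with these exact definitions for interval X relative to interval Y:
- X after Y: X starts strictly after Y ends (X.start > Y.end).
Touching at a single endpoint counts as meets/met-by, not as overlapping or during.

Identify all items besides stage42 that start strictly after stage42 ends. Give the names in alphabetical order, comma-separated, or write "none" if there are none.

Target stage42 = [41, 122].
stage40 [23, 271] → contains → no.
stage41 [328, 461] → after → yes.
stage43 [383, 557] → after → yes.
stage44 [142, 217] → after → yes.
stage45 [360, 409] → after → yes.
stage46 [29, 96] → overlaps → no.
stage47 [127, 204] → after → yes.
stage48 [158, 410] → after → yes.
stage49 [167, 176] → after → yes.
stage50 [23, 35] → before → no.
Result: stage41, stage43, stage44, stage45, stage47, stage48, stage49.

stage41, stage43, stage44, stage45, stage47, stage48, stage49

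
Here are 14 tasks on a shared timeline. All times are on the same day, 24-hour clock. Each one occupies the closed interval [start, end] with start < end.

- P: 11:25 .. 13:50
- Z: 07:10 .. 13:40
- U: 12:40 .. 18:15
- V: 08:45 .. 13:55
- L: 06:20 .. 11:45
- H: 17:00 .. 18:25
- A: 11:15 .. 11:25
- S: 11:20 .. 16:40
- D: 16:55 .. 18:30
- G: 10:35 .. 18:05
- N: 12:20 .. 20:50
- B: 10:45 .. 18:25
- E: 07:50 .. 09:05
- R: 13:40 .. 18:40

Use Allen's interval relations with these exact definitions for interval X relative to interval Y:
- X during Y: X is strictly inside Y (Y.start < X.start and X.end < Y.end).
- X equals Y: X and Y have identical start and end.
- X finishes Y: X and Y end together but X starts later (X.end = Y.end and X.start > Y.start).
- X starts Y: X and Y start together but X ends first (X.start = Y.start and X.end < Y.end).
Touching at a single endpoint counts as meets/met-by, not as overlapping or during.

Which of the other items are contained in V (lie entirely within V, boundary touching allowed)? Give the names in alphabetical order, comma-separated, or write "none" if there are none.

Target V = [08:45, 13:55].
A [11:15, 11:25] → during → yes.
B [10:45, 18:25] → overlapped-by → no.
D [16:55, 18:30] → after → no.
E [07:50, 09:05] → overlaps → no.
G [10:35, 18:05] → overlapped-by → no.
H [17:00, 18:25] → after → no.
L [06:20, 11:45] → overlaps → no.
N [12:20, 20:50] → overlapped-by → no.
P [11:25, 13:50] → during → yes.
R [13:40, 18:40] → overlapped-by → no.
S [11:20, 16:40] → overlapped-by → no.
U [12:40, 18:15] → overlapped-by → no.
Z [07:10, 13:40] → overlaps → no.
Result: A, P.

A, P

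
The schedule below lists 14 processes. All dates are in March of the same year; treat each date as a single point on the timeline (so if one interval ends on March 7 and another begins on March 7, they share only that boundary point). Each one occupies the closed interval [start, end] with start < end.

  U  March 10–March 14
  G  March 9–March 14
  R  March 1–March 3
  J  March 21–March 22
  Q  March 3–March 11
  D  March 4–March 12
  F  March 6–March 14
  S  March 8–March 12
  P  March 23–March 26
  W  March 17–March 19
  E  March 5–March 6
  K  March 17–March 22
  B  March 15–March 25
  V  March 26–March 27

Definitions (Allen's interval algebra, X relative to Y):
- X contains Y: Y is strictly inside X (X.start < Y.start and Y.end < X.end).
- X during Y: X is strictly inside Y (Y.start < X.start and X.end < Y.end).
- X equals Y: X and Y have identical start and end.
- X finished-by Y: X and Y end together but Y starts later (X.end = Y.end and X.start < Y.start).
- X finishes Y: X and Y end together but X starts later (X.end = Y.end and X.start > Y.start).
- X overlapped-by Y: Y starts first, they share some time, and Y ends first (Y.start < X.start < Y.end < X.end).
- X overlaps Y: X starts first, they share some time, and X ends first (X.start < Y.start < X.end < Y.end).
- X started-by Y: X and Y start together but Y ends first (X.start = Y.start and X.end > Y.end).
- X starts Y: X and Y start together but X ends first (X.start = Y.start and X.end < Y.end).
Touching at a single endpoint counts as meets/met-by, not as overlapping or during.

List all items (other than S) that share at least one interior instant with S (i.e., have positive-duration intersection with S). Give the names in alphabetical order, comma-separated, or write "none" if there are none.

D, F, G, Q, U

Target S = [March 8, March 12].
B [March 15, March 25] → after → no.
D [March 4, March 12] → finished-by → yes.
E [March 5, March 6] → before → no.
F [March 6, March 14] → contains → yes.
G [March 9, March 14] → overlapped-by → yes.
J [March 21, March 22] → after → no.
K [March 17, March 22] → after → no.
P [March 23, March 26] → after → no.
Q [March 3, March 11] → overlaps → yes.
R [March 1, March 3] → before → no.
U [March 10, March 14] → overlapped-by → yes.
V [March 26, March 27] → after → no.
W [March 17, March 19] → after → no.
Result: D, F, G, Q, U.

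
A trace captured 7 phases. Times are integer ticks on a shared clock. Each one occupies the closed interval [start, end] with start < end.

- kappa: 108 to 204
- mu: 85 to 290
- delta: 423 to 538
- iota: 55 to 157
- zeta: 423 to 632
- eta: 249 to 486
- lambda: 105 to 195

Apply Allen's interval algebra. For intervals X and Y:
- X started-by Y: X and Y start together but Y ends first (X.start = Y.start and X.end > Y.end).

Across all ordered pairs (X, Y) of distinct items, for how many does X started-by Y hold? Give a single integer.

1

Checking all 42 ordered pairs for relation 'started-by'; matching pairs in alphabetical order:
(zeta, delta): zeta started-by delta ✓
Count: 1.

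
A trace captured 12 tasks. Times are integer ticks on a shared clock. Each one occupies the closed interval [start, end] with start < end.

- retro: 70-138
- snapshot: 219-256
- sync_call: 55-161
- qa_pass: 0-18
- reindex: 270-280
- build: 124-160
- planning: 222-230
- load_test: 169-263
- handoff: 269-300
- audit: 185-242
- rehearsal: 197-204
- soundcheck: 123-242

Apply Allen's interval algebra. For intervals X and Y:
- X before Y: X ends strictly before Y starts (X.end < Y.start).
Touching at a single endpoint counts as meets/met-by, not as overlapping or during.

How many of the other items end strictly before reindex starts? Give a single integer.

10

Target reindex = [270, 280].
audit [185, 242] → before → counts.
build [124, 160] → before → counts.
handoff [269, 300] → contains → no.
load_test [169, 263] → before → counts.
planning [222, 230] → before → counts.
qa_pass [0, 18] → before → counts.
rehearsal [197, 204] → before → counts.
retro [70, 138] → before → counts.
snapshot [219, 256] → before → counts.
soundcheck [123, 242] → before → counts.
sync_call [55, 161] → before → counts.
Total: 10.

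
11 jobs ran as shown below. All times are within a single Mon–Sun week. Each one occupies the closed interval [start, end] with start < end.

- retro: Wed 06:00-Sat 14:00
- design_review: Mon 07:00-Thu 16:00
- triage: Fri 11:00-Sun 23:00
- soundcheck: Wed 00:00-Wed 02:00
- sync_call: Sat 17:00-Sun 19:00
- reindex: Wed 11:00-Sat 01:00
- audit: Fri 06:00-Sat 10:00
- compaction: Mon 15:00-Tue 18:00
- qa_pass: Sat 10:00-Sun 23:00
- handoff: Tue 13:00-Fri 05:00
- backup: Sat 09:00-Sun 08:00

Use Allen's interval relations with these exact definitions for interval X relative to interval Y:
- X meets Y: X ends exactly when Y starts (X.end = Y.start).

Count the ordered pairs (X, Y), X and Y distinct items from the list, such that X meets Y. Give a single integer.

1

Checking all 110 ordered pairs for relation 'meets'; matching pairs in alphabetical order:
(audit, qa_pass): audit meets qa_pass ✓
Count: 1.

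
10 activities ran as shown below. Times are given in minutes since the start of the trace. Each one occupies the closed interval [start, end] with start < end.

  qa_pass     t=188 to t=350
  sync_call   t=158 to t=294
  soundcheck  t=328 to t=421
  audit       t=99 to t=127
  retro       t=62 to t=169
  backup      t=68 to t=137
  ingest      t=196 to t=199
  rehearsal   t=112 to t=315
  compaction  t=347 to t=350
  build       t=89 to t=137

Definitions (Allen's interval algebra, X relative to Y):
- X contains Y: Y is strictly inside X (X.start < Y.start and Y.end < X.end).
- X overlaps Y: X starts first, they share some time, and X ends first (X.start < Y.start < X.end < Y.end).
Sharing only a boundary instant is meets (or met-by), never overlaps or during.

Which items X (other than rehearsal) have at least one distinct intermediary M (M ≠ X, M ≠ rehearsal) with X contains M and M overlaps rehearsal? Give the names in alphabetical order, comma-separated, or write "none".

backup, build, retro

Target rehearsal = [t=112, t=315].
Intermediaries M with M overlaps rehearsal: audit, backup, build, retro.
Via audit — items with X contains audit: backup, build, retro.
Via backup — items with X contains backup: retro.
Via build — items with X contains build: retro.
Via retro — items with X contains retro: none.
Union: backup, build, retro.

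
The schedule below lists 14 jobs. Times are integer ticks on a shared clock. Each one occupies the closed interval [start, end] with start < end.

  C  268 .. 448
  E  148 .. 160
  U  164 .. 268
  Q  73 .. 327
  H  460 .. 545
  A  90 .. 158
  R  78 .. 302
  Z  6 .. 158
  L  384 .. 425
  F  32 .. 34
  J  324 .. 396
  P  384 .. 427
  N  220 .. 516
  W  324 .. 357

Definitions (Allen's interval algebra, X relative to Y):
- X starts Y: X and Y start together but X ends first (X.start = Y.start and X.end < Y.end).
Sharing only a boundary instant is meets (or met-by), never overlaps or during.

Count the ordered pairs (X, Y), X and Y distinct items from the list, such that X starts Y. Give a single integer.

Checking all 182 ordered pairs for relation 'starts'; matching pairs in alphabetical order:
(L, P): L starts P ✓
(W, J): W starts J ✓
Count: 2.

2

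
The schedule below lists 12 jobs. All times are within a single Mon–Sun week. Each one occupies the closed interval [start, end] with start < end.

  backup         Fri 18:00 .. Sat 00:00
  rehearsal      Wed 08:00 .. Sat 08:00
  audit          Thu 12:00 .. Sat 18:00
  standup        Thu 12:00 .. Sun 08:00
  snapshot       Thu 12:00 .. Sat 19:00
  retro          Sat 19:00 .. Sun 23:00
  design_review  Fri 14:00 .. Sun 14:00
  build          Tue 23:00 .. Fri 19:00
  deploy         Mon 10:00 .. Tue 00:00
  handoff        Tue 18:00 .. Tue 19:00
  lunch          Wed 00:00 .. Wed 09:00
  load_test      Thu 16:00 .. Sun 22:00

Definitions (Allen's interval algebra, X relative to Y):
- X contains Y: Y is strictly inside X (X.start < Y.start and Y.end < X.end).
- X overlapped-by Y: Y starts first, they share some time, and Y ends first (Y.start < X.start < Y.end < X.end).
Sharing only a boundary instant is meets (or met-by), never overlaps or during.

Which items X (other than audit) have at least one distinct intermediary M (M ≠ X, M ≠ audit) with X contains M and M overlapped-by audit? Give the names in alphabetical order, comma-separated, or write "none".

Target audit = [Thu 12:00, Sat 18:00].
Intermediaries M with M overlapped-by audit: design_review, load_test.
Via design_review — items with X contains design_review: load_test.
Via load_test — items with X contains load_test: none.
Union: load_test.

load_test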